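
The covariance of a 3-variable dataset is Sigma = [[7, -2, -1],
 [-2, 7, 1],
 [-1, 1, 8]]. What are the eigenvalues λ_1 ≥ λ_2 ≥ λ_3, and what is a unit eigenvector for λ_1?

Step 1 — characteristic polynomial p(λ) = det(λI - Sigma) = λ³ - tr·λ² + c_1·λ - det, where tr = trace, c_1 = sum of the principal 2×2 minors, det = det(Sigma):
  tr = 7 + 7 + 8 = 22,
  c_1 = (7·7 - (-2)²) + (7·8 - (-1)²) + (7·8 - (1)²) = 45 + 55 + 55 = 155,
  det = 7·(7·8 - (1)²) - (-2)·((-2)·8 - (1)·(-1)) + (-1)·((-2)·(1) - 7·(-1)) = 7·(55) - (-2)·(-15) + (-1)·(5) = 350.
  So p(λ) = λ³ - 22λ² + 155λ - 350.
Step 2 — look for an integer root (rational root theorem: any rational root is an integer divisor of 350). Testing λ = 5:
  p(5) = 125 - 550 + 775 - 350 = 0  ✓
  Dividing out (λ - 5): p(λ) = (λ - 5)(λ² - 17λ + 70).
Step 3 — remaining eigenvalues from the quadratic λ² - 17λ + 70 = 0:
  Δ = 17² - 4·70 = 289 - 280 = 9,  λ = (17 ± √9)/2 = (17 ± 3)/2 = 10 or 7.
  Sorted: λ_1 = 10,  λ_2 = 7,  λ_3 = 5  (check: sum = 22 = tr ✓).

Step 4 — unit eigenvector for λ_1 = 10: v spans the null space of (Sigma - λ_1 I), whose rows are
  r_1 = (-3, -2, -1),  r_2 = (-2, -3, 1),  r_3 = (-1, 1, -2).
  v is orthogonal to every row, so take v ∝ r_1 × r_2 = ((-2)·(1) - (-1)·(-3), (-1)·(-2) - (-3)·(1), (-3)·(-3) - (-2)·(-2)) = (-5, 5, 5).
  Rescale (divide by 5; multiply by -1 so the first nonzero entry is positive): u = (1, -1, -1).
  ||u|| = √((1)² + (-1)² + (-1)²) = √(3) ≈ 1.7321,  v_1 = u/||u|| ≈ (0.5774, -0.5774, -0.5774) (||v_1|| = 1).

λ_1 = 10,  λ_2 = 7,  λ_3 = 5;  v_1 ≈ (0.5774, -0.5774, -0.5774)


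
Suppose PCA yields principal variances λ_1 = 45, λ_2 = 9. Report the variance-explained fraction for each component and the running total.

Step 1 — total variance = trace(Sigma) = Σ λ_i = 45 + 9 = 54.

Step 2 — fraction explained by component i = λ_i / Σ λ:
  PC1: 45/54 = 0.8333
  PC2: 9/54 = 0.1667

Step 3 — cumulative fraction after k components = (λ_1 + ... + λ_k) / Σ λ:
  k = 1: 45/54 = 0.8333
  k = 2: (45 + 9)/54 = 54/54 = 1

Summary (fraction, with percent):

explained: PC1 0.8333 (83.33%), PC2 0.1667 (16.67%);  cumulative: 0.8333, 1


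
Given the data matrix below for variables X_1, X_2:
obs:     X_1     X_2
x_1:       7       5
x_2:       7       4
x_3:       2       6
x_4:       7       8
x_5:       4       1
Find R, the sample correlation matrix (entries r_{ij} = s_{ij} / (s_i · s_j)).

Step 1 — column means:
  mean(X_1) = (7 + 7 + 2 + 7 + 4) / 5 = 27/5 = 5.4
  mean(X_2) = (5 + 4 + 6 + 8 + 1) / 5 = 24/5 = 4.8

Step 2 — sample variances and covariances s[i,j] = (1/(n-1)) · Σ_k (x_{k,i} - mean_i) · (x_{k,j} - mean_j), with n-1 = 4:
  s[X_1,X_1] = ((1.6)·(1.6) + (1.6)·(1.6) + (-3.4)·(-3.4) + (1.6)·(1.6) + (-1.4)·(-1.4)) / 4 = 21.2/4 = 5.3
  s[X_1,X_2] = ((1.6)·(0.2) + (1.6)·(-0.8) + (-3.4)·(1.2) + (1.6)·(3.2) + (-1.4)·(-3.8)) / 4 = 5.4/4 = 1.35
  s[X_2,X_2] = ((0.2)·(0.2) + (-0.8)·(-0.8) + (1.2)·(1.2) + (3.2)·(3.2) + (-3.8)·(-3.8)) / 4 = 26.8/4 = 6.7
  Sample standard deviations s_i = √(s[i,i]):
  s(X_1) = √(5.3) = 2.3022
  s(X_2) = √(6.7) = 2.5884

Step 3 — r_{ij} = s_{ij} / (s_i · s_j):
  r[X_1,X_1] = 1 (diagonal).
  r[X_1,X_2] = 1.35 / (2.3022 · 2.5884) = 1.35 / 5.959 = 0.2265
  r[X_2,X_2] = 1 (diagonal).

R is symmetric with unit diagonal. Assembling:

R = [[1, 0.2265],
 [0.2265, 1]]


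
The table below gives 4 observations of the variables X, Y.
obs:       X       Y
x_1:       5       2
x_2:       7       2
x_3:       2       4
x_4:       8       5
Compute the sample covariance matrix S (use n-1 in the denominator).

Step 1 — column means:
  mean(X) = (5 + 7 + 2 + 8) / 4 = 22/4 = 5.5
  mean(Y) = (2 + 2 + 4 + 5) / 4 = 13/4 = 3.25

Step 2 — sample covariance S[i,j] = (1/(n-1)) · Σ_k (x_{k,i} - mean_i) · (x_{k,j} - mean_j), with n-1 = 3.
  S[X,X] = ((-0.5)·(-0.5) + (1.5)·(1.5) + (-3.5)·(-3.5) + (2.5)·(2.5)) / 3 = 21/3 = 7
  S[X,Y] = ((-0.5)·(-1.25) + (1.5)·(-1.25) + (-3.5)·(0.75) + (2.5)·(1.75)) / 3 = 0.5/3 = 0.1667
  S[Y,Y] = ((-1.25)·(-1.25) + (-1.25)·(-1.25) + (0.75)·(0.75) + (1.75)·(1.75)) / 3 = 6.75/3 = 2.25

S is symmetric (S[j,i] = S[i,j]). Assembling:

S = [[7, 0.1667],
 [0.1667, 2.25]]


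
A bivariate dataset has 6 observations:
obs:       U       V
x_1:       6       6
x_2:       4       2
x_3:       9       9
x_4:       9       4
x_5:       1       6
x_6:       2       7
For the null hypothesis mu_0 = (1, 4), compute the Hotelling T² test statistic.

Step 1 — sample mean vector:
  mean(U) = (6 + 4 + 9 + 9 + 1 + 2) / 6 = 31/6 = 5.1667
  mean(V) = (6 + 2 + 9 + 4 + 6 + 7) / 6 = 34/6 = 5.6667
  x̄ = (5.1667, 5.6667),  deviation x̄ - mu_0 = (5.1667, 5.6667) - (1, 4) = (4.1667, 1.6667).

Step 2 — sample covariance matrix, S[i,j] = (1/(n-1)) · Σ_k (x_{k,i} - mean_i) · (x_{k,j} - mean_j), divisor n-1 = 5:
  S[U,U] = ((0.8333)·(0.8333) + (-1.1667)·(-1.1667) + (3.8333)·(3.8333) + (3.8333)·(3.8333) + (-4.1667)·(-4.1667) + (-3.1667)·(-3.1667)) / 5 = 58.8333/5 = 11.7667
  S[U,V] = ((0.8333)·(0.3333) + (-1.1667)·(-3.6667) + (3.8333)·(3.3333) + (3.8333)·(-1.6667) + (-4.1667)·(0.3333) + (-3.1667)·(1.3333)) / 5 = 5.3333/5 = 1.0667
  S[V,V] = ((0.3333)·(0.3333) + (-3.6667)·(-3.6667) + (3.3333)·(3.3333) + (-1.6667)·(-1.6667) + (0.3333)·(0.3333) + (1.3333)·(1.3333)) / 5 = 29.3333/5 = 5.8667
  S = [[11.7667, 1.0667],
 [1.0667, 5.8667]].

Step 3 — invert S. det(S) = 11.7667·5.8667 - (1.0667)² = 67.8933.
  S^{-1} = (1/det) · [[d, -b], [-b, a]] = [[0.0864, -0.0157],
 [-0.0157, 0.1733]].

Step 4 — quadratic form (x̄ - mu_0)^T · S^{-1} · (x̄ - mu_0):
  S^{-1} · (x̄ - mu_0) = (0.3339, 0.2234),
  (x̄ - mu_0)^T · [...] = (4.1667)·(0.3339) + (1.6667)·(0.2234) = 1.7634.

Step 5 — scale by n: T² = 6 · 1.7634 = 10.5803.

T² ≈ 10.5803


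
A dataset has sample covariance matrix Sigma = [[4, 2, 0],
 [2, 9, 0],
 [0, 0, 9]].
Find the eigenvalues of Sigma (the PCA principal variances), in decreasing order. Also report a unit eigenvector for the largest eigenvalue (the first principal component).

Step 1 — characteristic polynomial p(λ) = det(λI - Sigma) = λ³ - tr·λ² + c_1·λ - det, where tr = trace, c_1 = sum of the principal 2×2 minors, det = det(Sigma):
  tr = 4 + 9 + 9 = 22,
  c_1 = (4·9 - (2)²) + (4·9 - (0)²) + (9·9 - (0)²) = 32 + 36 + 81 = 149,
  det = 4·(9·9 - (0)²) - (2)·((2)·9 - (0)·(0)) + (0)·((2)·(0) - 9·(0)) = 4·(81) - (2)·(18) + (0)·(0) = 288.
  So p(λ) = λ³ - 22λ² + 149λ - 288.
Step 2 — look for an integer root (rational root theorem: any rational root is an integer divisor of 288). Testing λ = 9:
  p(9) = 729 - 1782 + 1341 - 288 = 0  ✓
  Dividing out (λ - 9): p(λ) = (λ - 9)(λ² - 13λ + 32).
Step 3 — remaining eigenvalues from the quadratic λ² - 13λ + 32 = 0:
  Δ = 13² - 4·32 = 169 - 128 = 41,  λ = (13 ± √41)/2 = (13 ± 6.4031)/2 ≈ 9.7016 or 3.2984.
  Sorted: λ_1 = 9.7016,  λ_2 = 9,  λ_3 = 3.2984  (check: sum = 22 = tr ✓).

Step 4 — unit eigenvector for λ_1 ≈ 9.7016: v spans the null space of (Sigma - λ_1 I), whose rows are
  r_1 = (-5.7016, 2, 0),  r_2 = (2, -0.7016, 0),  r_3 = (0, 0, -0.7016).
  v is orthogonal to every row, so take v ∝ r_1 × r_3 = ((2)·(-0.7016) - (0)·(0), (0)·(0) - (-5.7016)·(-0.7016), (-5.7016)·(0) - (2)·(0)) ≈ (-1.4031, -4, 0).
  Rescale (multiply by -1 so the first nonzero entry is positive): u = (1.4031, 4, 0).
  ||u|| = √((1.4031)² + (4)² + (0)²) = √(17.9688) ≈ 4.239,  v_1 = u/||u|| ≈ (0.331, 0.9436, 0) (||v_1|| = 1).

λ_1 = 9.7016,  λ_2 = 9,  λ_3 = 3.2984;  v_1 ≈ (0.331, 0.9436, 0)


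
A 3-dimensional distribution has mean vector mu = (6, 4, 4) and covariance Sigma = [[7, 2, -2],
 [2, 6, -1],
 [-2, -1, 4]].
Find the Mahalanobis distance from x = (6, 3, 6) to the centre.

Step 1 — centre the observation: (x - mu) = (0, -1, 2).

Step 2 — invert Sigma (cofactor / det for 3×3, or solve directly):
  Sigma^{-1} = [[0.1783, -0.0465, 0.0775],
 [-0.0465, 0.186, 0.0233],
 [0.0775, 0.0233, 0.2946]].

Step 3 — form the quadratic (x - mu)^T · Sigma^{-1} · (x - mu):
  Sigma^{-1} · (x - mu) = (0.2016, -0.1395, 0.5659).
  (x - mu)^T · [Sigma^{-1} · (x - mu)] = (0)·(0.2016) + (-1)·(-0.1395) + (2)·(0.5659) = 1.2713.

Step 4 — take square root: d = √(1.2713) ≈ 1.1275.

d(x, mu) = √(1.2713) ≈ 1.1275


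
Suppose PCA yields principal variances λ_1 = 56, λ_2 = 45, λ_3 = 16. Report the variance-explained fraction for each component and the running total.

Step 1 — total variance = trace(Sigma) = Σ λ_i = 56 + 45 + 16 = 117.

Step 2 — fraction explained by component i = λ_i / Σ λ:
  PC1: 56/117 = 0.4786
  PC2: 45/117 = 0.3846
  PC3: 16/117 = 0.1368

Step 3 — cumulative fraction after k components = (λ_1 + ... + λ_k) / Σ λ:
  k = 1: 56/117 = 0.4786
  k = 2: (56 + 45)/117 = 101/117 = 0.8632
  k = 3: (56 + 45 + 16)/117 = 117/117 = 1

Summary (fraction, with percent):

explained: PC1 0.4786 (47.86%), PC2 0.3846 (38.46%), PC3 0.1368 (13.68%);  cumulative: 0.4786, 0.8632, 1


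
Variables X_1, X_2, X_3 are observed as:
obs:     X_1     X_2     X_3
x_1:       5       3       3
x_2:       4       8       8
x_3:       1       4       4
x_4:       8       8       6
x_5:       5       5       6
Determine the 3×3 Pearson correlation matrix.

Step 1 — column means:
  mean(X_1) = (5 + 4 + 1 + 8 + 5) / 5 = 23/5 = 4.6
  mean(X_2) = (3 + 8 + 4 + 8 + 5) / 5 = 28/5 = 5.6
  mean(X_3) = (3 + 8 + 4 + 6 + 6) / 5 = 27/5 = 5.4

Step 2 — sample variances and covariances s[i,j] = (1/(n-1)) · Σ_k (x_{k,i} - mean_i) · (x_{k,j} - mean_j), with n-1 = 4:
  s[X_1,X_1] = ((0.4)·(0.4) + (-0.6)·(-0.6) + (-3.6)·(-3.6) + (3.4)·(3.4) + (0.4)·(0.4)) / 4 = 25.2/4 = 6.3
  s[X_1,X_2] = ((0.4)·(-2.6) + (-0.6)·(2.4) + (-3.6)·(-1.6) + (3.4)·(2.4) + (0.4)·(-0.6)) / 4 = 11.2/4 = 2.8
  s[X_1,X_3] = ((0.4)·(-2.4) + (-0.6)·(2.6) + (-3.6)·(-1.4) + (3.4)·(0.6) + (0.4)·(0.6)) / 4 = 4.8/4 = 1.2
  s[X_2,X_2] = ((-2.6)·(-2.6) + (2.4)·(2.4) + (-1.6)·(-1.6) + (2.4)·(2.4) + (-0.6)·(-0.6)) / 4 = 21.2/4 = 5.3
  s[X_2,X_3] = ((-2.6)·(-2.4) + (2.4)·(2.6) + (-1.6)·(-1.4) + (2.4)·(0.6) + (-0.6)·(0.6)) / 4 = 15.8/4 = 3.95
  s[X_3,X_3] = ((-2.4)·(-2.4) + (2.6)·(2.6) + (-1.4)·(-1.4) + (0.6)·(0.6) + (0.6)·(0.6)) / 4 = 15.2/4 = 3.8
  Sample standard deviations s_i = √(s[i,i]):
  s(X_1) = √(6.3) = 2.51
  s(X_2) = √(5.3) = 2.3022
  s(X_3) = √(3.8) = 1.9494

Step 3 — r_{ij} = s_{ij} / (s_i · s_j):
  r[X_1,X_1] = 1 (diagonal).
  r[X_1,X_2] = 2.8 / (2.51 · 2.3022) = 2.8 / 5.7784 = 0.4846
  r[X_1,X_3] = 1.2 / (2.51 · 1.9494) = 1.2 / 4.8929 = 0.2453
  r[X_2,X_2] = 1 (diagonal).
  r[X_2,X_3] = 3.95 / (2.3022 · 1.9494) = 3.95 / 4.4878 = 0.8802
  r[X_3,X_3] = 1 (diagonal).

R is symmetric with unit diagonal. Assembling:

R = [[1, 0.4846, 0.2453],
 [0.4846, 1, 0.8802],
 [0.2453, 0.8802, 1]]


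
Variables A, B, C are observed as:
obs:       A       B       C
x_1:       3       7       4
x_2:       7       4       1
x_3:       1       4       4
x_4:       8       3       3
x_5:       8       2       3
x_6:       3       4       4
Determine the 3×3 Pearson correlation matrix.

Step 1 — column means:
  mean(A) = (3 + 7 + 1 + 8 + 8 + 3) / 6 = 30/6 = 5
  mean(B) = (7 + 4 + 4 + 3 + 2 + 4) / 6 = 24/6 = 4
  mean(C) = (4 + 1 + 4 + 3 + 3 + 4) / 6 = 19/6 = 3.1667

Step 2 — sample variances and covariances s[i,j] = (1/(n-1)) · Σ_k (x_{k,i} - mean_i) · (x_{k,j} - mean_j), with n-1 = 5:
  s[A,A] = ((-2)·(-2) + (2)·(2) + (-4)·(-4) + (3)·(3) + (3)·(3) + (-2)·(-2)) / 5 = 46/5 = 9.2
  s[A,B] = ((-2)·(3) + (2)·(0) + (-4)·(0) + (3)·(-1) + (3)·(-2) + (-2)·(0)) / 5 = -15/5 = -3
  s[A,C] = ((-2)·(0.8333) + (2)·(-2.1667) + (-4)·(0.8333) + (3)·(-0.1667) + (3)·(-0.1667) + (-2)·(0.8333)) / 5 = -12/5 = -2.4
  s[B,B] = ((3)·(3) + (0)·(0) + (0)·(0) + (-1)·(-1) + (-2)·(-2) + (0)·(0)) / 5 = 14/5 = 2.8
  s[B,C] = ((3)·(0.8333) + (0)·(-2.1667) + (0)·(0.8333) + (-1)·(-0.1667) + (-2)·(-0.1667) + (0)·(0.8333)) / 5 = 3/5 = 0.6
  s[C,C] = ((0.8333)·(0.8333) + (-2.1667)·(-2.1667) + (0.8333)·(0.8333) + (-0.1667)·(-0.1667) + (-0.1667)·(-0.1667) + (0.8333)·(0.8333)) / 5 = 6.8333/5 = 1.3667
  Sample standard deviations s_i = √(s[i,i]):
  s(A) = √(9.2) = 3.0332
  s(B) = √(2.8) = 1.6733
  s(C) = √(1.3667) = 1.169

Step 3 — r_{ij} = s_{ij} / (s_i · s_j):
  r[A,A] = 1 (diagonal).
  r[A,B] = -3 / (3.0332 · 1.6733) = -3 / 5.0754 = -0.5911
  r[A,C] = -2.4 / (3.0332 · 1.169) = -2.4 / 3.5459 = -0.6768
  r[B,B] = 1 (diagonal).
  r[B,C] = 0.6 / (1.6733 · 1.169) = 0.6 / 1.9562 = 0.3067
  r[C,C] = 1 (diagonal).

R is symmetric with unit diagonal. Assembling:

R = [[1, -0.5911, -0.6768],
 [-0.5911, 1, 0.3067],
 [-0.6768, 0.3067, 1]]


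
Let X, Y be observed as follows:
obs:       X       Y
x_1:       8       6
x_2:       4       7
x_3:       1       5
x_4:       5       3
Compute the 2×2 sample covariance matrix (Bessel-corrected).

Step 1 — column means:
  mean(X) = (8 + 4 + 1 + 5) / 4 = 18/4 = 4.5
  mean(Y) = (6 + 7 + 5 + 3) / 4 = 21/4 = 5.25

Step 2 — sample covariance S[i,j] = (1/(n-1)) · Σ_k (x_{k,i} - mean_i) · (x_{k,j} - mean_j), with n-1 = 3.
  S[X,X] = ((3.5)·(3.5) + (-0.5)·(-0.5) + (-3.5)·(-3.5) + (0.5)·(0.5)) / 3 = 25/3 = 8.3333
  S[X,Y] = ((3.5)·(0.75) + (-0.5)·(1.75) + (-3.5)·(-0.25) + (0.5)·(-2.25)) / 3 = 1.5/3 = 0.5
  S[Y,Y] = ((0.75)·(0.75) + (1.75)·(1.75) + (-0.25)·(-0.25) + (-2.25)·(-2.25)) / 3 = 8.75/3 = 2.9167

S is symmetric (S[j,i] = S[i,j]). Assembling:

S = [[8.3333, 0.5],
 [0.5, 2.9167]]


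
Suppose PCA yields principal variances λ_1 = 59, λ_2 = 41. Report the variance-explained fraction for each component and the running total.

Step 1 — total variance = trace(Sigma) = Σ λ_i = 59 + 41 = 100.

Step 2 — fraction explained by component i = λ_i / Σ λ:
  PC1: 59/100 = 0.59
  PC2: 41/100 = 0.41

Step 3 — cumulative fraction after k components = (λ_1 + ... + λ_k) / Σ λ:
  k = 1: 59/100 = 0.59
  k = 2: (59 + 41)/100 = 100/100 = 1

Summary (fraction, with percent):

explained: PC1 0.59 (59%), PC2 0.41 (41%);  cumulative: 0.59, 1


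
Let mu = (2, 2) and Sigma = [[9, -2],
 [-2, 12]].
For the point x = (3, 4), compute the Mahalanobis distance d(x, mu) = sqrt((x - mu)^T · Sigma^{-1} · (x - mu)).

Step 1 — centre the observation: (x - mu) = (1, 2).

Step 2 — invert Sigma. det(Sigma) = 9·12 - (-2)² = 104.
  Sigma^{-1} = (1/det) · [[d, -b], [-b, a]] = [[0.1154, 0.0192],
 [0.0192, 0.0865]].

Step 3 — form the quadratic (x - mu)^T · Sigma^{-1} · (x - mu):
  Sigma^{-1} · (x - mu) = (0.1538, 0.1923).
  (x - mu)^T · [Sigma^{-1} · (x - mu)] = (1)·(0.1538) + (2)·(0.1923) = 0.5385.

Step 4 — take square root: d = √(0.5385) ≈ 0.7338.

d(x, mu) = √(0.5385) ≈ 0.7338


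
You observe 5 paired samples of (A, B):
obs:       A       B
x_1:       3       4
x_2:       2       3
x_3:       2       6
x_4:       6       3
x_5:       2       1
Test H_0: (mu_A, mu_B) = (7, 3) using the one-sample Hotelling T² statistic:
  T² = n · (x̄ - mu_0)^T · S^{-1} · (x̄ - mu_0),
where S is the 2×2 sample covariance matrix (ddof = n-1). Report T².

Step 1 — sample mean vector:
  mean(A) = (3 + 2 + 2 + 6 + 2) / 5 = 15/5 = 3
  mean(B) = (4 + 3 + 6 + 3 + 1) / 5 = 17/5 = 3.4
  x̄ = (3, 3.4),  deviation x̄ - mu_0 = (3, 3.4) - (7, 3) = (-4, 0.4).

Step 2 — sample covariance matrix, S[i,j] = (1/(n-1)) · Σ_k (x_{k,i} - mean_i) · (x_{k,j} - mean_j), divisor n-1 = 4:
  S[A,A] = ((0)·(0) + (-1)·(-1) + (-1)·(-1) + (3)·(3) + (-1)·(-1)) / 4 = 12/4 = 3
  S[A,B] = ((0)·(0.6) + (-1)·(-0.4) + (-1)·(2.6) + (3)·(-0.4) + (-1)·(-2.4)) / 4 = -1/4 = -0.25
  S[B,B] = ((0.6)·(0.6) + (-0.4)·(-0.4) + (2.6)·(2.6) + (-0.4)·(-0.4) + (-2.4)·(-2.4)) / 4 = 13.2/4 = 3.3
  S = [[3, -0.25],
 [-0.25, 3.3]].

Step 3 — invert S. det(S) = 3·3.3 - (-0.25)² = 9.8375.
  S^{-1} = (1/det) · [[d, -b], [-b, a]] = [[0.3355, 0.0254],
 [0.0254, 0.305]].

Step 4 — quadratic form (x̄ - mu_0)^T · S^{-1} · (x̄ - mu_0):
  S^{-1} · (x̄ - mu_0) = (-1.3316, 0.0203),
  (x̄ - mu_0)^T · [...] = (-4)·(-1.3316) + (0.4)·(0.0203) = 5.3347.

Step 5 — scale by n: T² = 5 · 5.3347 = 26.6734.

T² ≈ 26.6734


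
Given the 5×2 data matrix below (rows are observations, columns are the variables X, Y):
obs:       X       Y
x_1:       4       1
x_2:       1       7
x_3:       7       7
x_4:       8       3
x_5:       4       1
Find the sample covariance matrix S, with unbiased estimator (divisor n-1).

Step 1 — column means:
  mean(X) = (4 + 1 + 7 + 8 + 4) / 5 = 24/5 = 4.8
  mean(Y) = (1 + 7 + 7 + 3 + 1) / 5 = 19/5 = 3.8

Step 2 — sample covariance S[i,j] = (1/(n-1)) · Σ_k (x_{k,i} - mean_i) · (x_{k,j} - mean_j), with n-1 = 4.
  S[X,X] = ((-0.8)·(-0.8) + (-3.8)·(-3.8) + (2.2)·(2.2) + (3.2)·(3.2) + (-0.8)·(-0.8)) / 4 = 30.8/4 = 7.7
  S[X,Y] = ((-0.8)·(-2.8) + (-3.8)·(3.2) + (2.2)·(3.2) + (3.2)·(-0.8) + (-0.8)·(-2.8)) / 4 = -3.2/4 = -0.8
  S[Y,Y] = ((-2.8)·(-2.8) + (3.2)·(3.2) + (3.2)·(3.2) + (-0.8)·(-0.8) + (-2.8)·(-2.8)) / 4 = 36.8/4 = 9.2

S is symmetric (S[j,i] = S[i,j]). Assembling:

S = [[7.7, -0.8],
 [-0.8, 9.2]]


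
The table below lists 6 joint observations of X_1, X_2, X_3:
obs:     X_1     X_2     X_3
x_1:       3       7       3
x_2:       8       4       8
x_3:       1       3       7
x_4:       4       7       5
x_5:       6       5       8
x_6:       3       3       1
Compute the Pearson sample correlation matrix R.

Step 1 — column means:
  mean(X_1) = (3 + 8 + 1 + 4 + 6 + 3) / 6 = 25/6 = 4.1667
  mean(X_2) = (7 + 4 + 3 + 7 + 5 + 3) / 6 = 29/6 = 4.8333
  mean(X_3) = (3 + 8 + 7 + 5 + 8 + 1) / 6 = 32/6 = 5.3333

Step 2 — sample variances and covariances s[i,j] = (1/(n-1)) · Σ_k (x_{k,i} - mean_i) · (x_{k,j} - mean_j), with n-1 = 5:
  s[X_1,X_1] = ((-1.1667)·(-1.1667) + (3.8333)·(3.8333) + (-3.1667)·(-3.1667) + (-0.1667)·(-0.1667) + (1.8333)·(1.8333) + (-1.1667)·(-1.1667)) / 5 = 30.8333/5 = 6.1667
  s[X_1,X_2] = ((-1.1667)·(2.1667) + (3.8333)·(-0.8333) + (-3.1667)·(-1.8333) + (-0.1667)·(2.1667) + (1.8333)·(0.1667) + (-1.1667)·(-1.8333)) / 5 = 2.1667/5 = 0.4333
  s[X_1,X_3] = ((-1.1667)·(-2.3333) + (3.8333)·(2.6667) + (-3.1667)·(1.6667) + (-0.1667)·(-0.3333) + (1.8333)·(2.6667) + (-1.1667)·(-4.3333)) / 5 = 17.6667/5 = 3.5333
  s[X_2,X_2] = ((2.1667)·(2.1667) + (-0.8333)·(-0.8333) + (-1.8333)·(-1.8333) + (2.1667)·(2.1667) + (0.1667)·(0.1667) + (-1.8333)·(-1.8333)) / 5 = 16.8333/5 = 3.3667
  s[X_2,X_3] = ((2.1667)·(-2.3333) + (-0.8333)·(2.6667) + (-1.8333)·(1.6667) + (2.1667)·(-0.3333) + (0.1667)·(2.6667) + (-1.8333)·(-4.3333)) / 5 = -2.6667/5 = -0.5333
  s[X_3,X_3] = ((-2.3333)·(-2.3333) + (2.6667)·(2.6667) + (1.6667)·(1.6667) + (-0.3333)·(-0.3333) + (2.6667)·(2.6667) + (-4.3333)·(-4.3333)) / 5 = 41.3333/5 = 8.2667
  Sample standard deviations s_i = √(s[i,i]):
  s(X_1) = √(6.1667) = 2.4833
  s(X_2) = √(3.3667) = 1.8348
  s(X_3) = √(8.2667) = 2.8752

Step 3 — r_{ij} = s_{ij} / (s_i · s_j):
  r[X_1,X_1] = 1 (diagonal).
  r[X_1,X_2] = 0.4333 / (2.4833 · 1.8348) = 0.4333 / 4.5564 = 0.0951
  r[X_1,X_3] = 3.5333 / (2.4833 · 2.8752) = 3.5333 / 7.1399 = 0.4949
  r[X_2,X_2] = 1 (diagonal).
  r[X_2,X_3] = -0.5333 / (1.8348 · 2.8752) = -0.5333 / 5.2755 = -0.1011
  r[X_3,X_3] = 1 (diagonal).

R is symmetric with unit diagonal. Assembling:

R = [[1, 0.0951, 0.4949],
 [0.0951, 1, -0.1011],
 [0.4949, -0.1011, 1]]


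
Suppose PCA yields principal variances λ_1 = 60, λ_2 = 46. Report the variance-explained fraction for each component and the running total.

Step 1 — total variance = trace(Sigma) = Σ λ_i = 60 + 46 = 106.

Step 2 — fraction explained by component i = λ_i / Σ λ:
  PC1: 60/106 = 0.566
  PC2: 46/106 = 0.434

Step 3 — cumulative fraction after k components = (λ_1 + ... + λ_k) / Σ λ:
  k = 1: 60/106 = 0.566
  k = 2: (60 + 46)/106 = 106/106 = 1

Summary (fraction, with percent):

explained: PC1 0.566 (56.6%), PC2 0.434 (43.4%);  cumulative: 0.566, 1


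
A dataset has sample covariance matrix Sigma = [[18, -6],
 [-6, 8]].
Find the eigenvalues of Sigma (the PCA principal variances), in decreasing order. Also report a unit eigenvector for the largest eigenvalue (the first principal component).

Step 1 — characteristic polynomial of 2×2 Sigma:
  det(Sigma - λI) = λ² - trace · λ + det = 0.
  trace = 18 + 8 = 26, det = 18·8 - (-6)² = 108.
Step 2 — discriminant:
  Δ = trace² - 4·det = 676 - 432 = 244.
Step 3 — eigenvalues:
  λ = (trace ± √Δ)/2 = (26 ± 15.6205)/2,
  λ_1 = 20.8102,  λ_2 = 5.1898.

Step 4 — unit eigenvector for λ_1: solve (Sigma - λ_1 I)v = 0. First row:
  (18 - 20.8102)·v_x + (-6)·v_y = 0, i.e. (-2.8102)·v_x + (-6)·v_y = 0,
  so v ∝ (b, λ_1 - a) = (-6, 2.8102); multiply by -1 so the first entry is positive: u = (6, -2.8102).
  ||u|| = √((6)² + (-2.8102)²) = √(43.8975) ≈ 6.6255,
  v_1 = u/||u|| ≈ (0.9056, -0.4242) (||v_1|| = 1).

λ_1 = 20.8102,  λ_2 = 5.1898;  v_1 ≈ (0.9056, -0.4242)


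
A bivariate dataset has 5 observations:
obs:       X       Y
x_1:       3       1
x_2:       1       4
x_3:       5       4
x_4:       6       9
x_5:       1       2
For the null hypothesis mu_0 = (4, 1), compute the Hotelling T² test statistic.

Step 1 — sample mean vector:
  mean(X) = (3 + 1 + 5 + 6 + 1) / 5 = 16/5 = 3.2
  mean(Y) = (1 + 4 + 4 + 9 + 2) / 5 = 20/5 = 4
  x̄ = (3.2, 4),  deviation x̄ - mu_0 = (3.2, 4) - (4, 1) = (-0.8, 3).

Step 2 — sample covariance matrix, S[i,j] = (1/(n-1)) · Σ_k (x_{k,i} - mean_i) · (x_{k,j} - mean_j), divisor n-1 = 4:
  S[X,X] = ((-0.2)·(-0.2) + (-2.2)·(-2.2) + (1.8)·(1.8) + (2.8)·(2.8) + (-2.2)·(-2.2)) / 4 = 20.8/4 = 5.2
  S[X,Y] = ((-0.2)·(-3) + (-2.2)·(0) + (1.8)·(0) + (2.8)·(5) + (-2.2)·(-2)) / 4 = 19/4 = 4.75
  S[Y,Y] = ((-3)·(-3) + (0)·(0) + (0)·(0) + (5)·(5) + (-2)·(-2)) / 4 = 38/4 = 9.5
  S = [[5.2, 4.75],
 [4.75, 9.5]].

Step 3 — invert S. det(S) = 5.2·9.5 - (4.75)² = 26.8375.
  S^{-1} = (1/det) · [[d, -b], [-b, a]] = [[0.354, -0.177],
 [-0.177, 0.1938]].

Step 4 — quadratic form (x̄ - mu_0)^T · S^{-1} · (x̄ - mu_0):
  S^{-1} · (x̄ - mu_0) = (-0.8142, 0.7229),
  (x̄ - mu_0)^T · [...] = (-0.8)·(-0.8142) + (3)·(0.7229) = 2.8199.

Step 5 — scale by n: T² = 5 · 2.8199 = 14.0997.

T² ≈ 14.0997


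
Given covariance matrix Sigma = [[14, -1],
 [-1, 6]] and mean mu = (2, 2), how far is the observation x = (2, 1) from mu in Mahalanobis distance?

Step 1 — centre the observation: (x - mu) = (0, -1).

Step 2 — invert Sigma. det(Sigma) = 14·6 - (-1)² = 83.
  Sigma^{-1} = (1/det) · [[d, -b], [-b, a]] = [[0.0723, 0.012],
 [0.012, 0.1687]].

Step 3 — form the quadratic (x - mu)^T · Sigma^{-1} · (x - mu):
  Sigma^{-1} · (x - mu) = (-0.012, -0.1687).
  (x - mu)^T · [Sigma^{-1} · (x - mu)] = (0)·(-0.012) + (-1)·(-0.1687) = 0.1687.

Step 4 — take square root: d = √(0.1687) ≈ 0.4107.

d(x, mu) = √(0.1687) ≈ 0.4107


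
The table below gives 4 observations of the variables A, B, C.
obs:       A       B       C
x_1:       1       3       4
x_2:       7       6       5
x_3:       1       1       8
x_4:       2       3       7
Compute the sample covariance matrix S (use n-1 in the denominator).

Step 1 — column means:
  mean(A) = (1 + 7 + 1 + 2) / 4 = 11/4 = 2.75
  mean(B) = (3 + 6 + 1 + 3) / 4 = 13/4 = 3.25
  mean(C) = (4 + 5 + 8 + 7) / 4 = 24/4 = 6

Step 2 — sample covariance S[i,j] = (1/(n-1)) · Σ_k (x_{k,i} - mean_i) · (x_{k,j} - mean_j), with n-1 = 3.
  S[A,A] = ((-1.75)·(-1.75) + (4.25)·(4.25) + (-1.75)·(-1.75) + (-0.75)·(-0.75)) / 3 = 24.75/3 = 8.25
  S[A,B] = ((-1.75)·(-0.25) + (4.25)·(2.75) + (-1.75)·(-2.25) + (-0.75)·(-0.25)) / 3 = 16.25/3 = 5.4167
  S[A,C] = ((-1.75)·(-2) + (4.25)·(-1) + (-1.75)·(2) + (-0.75)·(1)) / 3 = -5/3 = -1.6667
  S[B,B] = ((-0.25)·(-0.25) + (2.75)·(2.75) + (-2.25)·(-2.25) + (-0.25)·(-0.25)) / 3 = 12.75/3 = 4.25
  S[B,C] = ((-0.25)·(-2) + (2.75)·(-1) + (-2.25)·(2) + (-0.25)·(1)) / 3 = -7/3 = -2.3333
  S[C,C] = ((-2)·(-2) + (-1)·(-1) + (2)·(2) + (1)·(1)) / 3 = 10/3 = 3.3333

S is symmetric (S[j,i] = S[i,j]). Assembling:

S = [[8.25, 5.4167, -1.6667],
 [5.4167, 4.25, -2.3333],
 [-1.6667, -2.3333, 3.3333]]


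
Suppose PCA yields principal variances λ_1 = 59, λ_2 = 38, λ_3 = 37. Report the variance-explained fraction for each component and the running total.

Step 1 — total variance = trace(Sigma) = Σ λ_i = 59 + 38 + 37 = 134.

Step 2 — fraction explained by component i = λ_i / Σ λ:
  PC1: 59/134 = 0.4403
  PC2: 38/134 = 0.2836
  PC3: 37/134 = 0.2761

Step 3 — cumulative fraction after k components = (λ_1 + ... + λ_k) / Σ λ:
  k = 1: 59/134 = 0.4403
  k = 2: (59 + 38)/134 = 97/134 = 0.7239
  k = 3: (59 + 38 + 37)/134 = 134/134 = 1

Summary (fraction, with percent):

explained: PC1 0.4403 (44.03%), PC2 0.2836 (28.36%), PC3 0.2761 (27.61%);  cumulative: 0.4403, 0.7239, 1


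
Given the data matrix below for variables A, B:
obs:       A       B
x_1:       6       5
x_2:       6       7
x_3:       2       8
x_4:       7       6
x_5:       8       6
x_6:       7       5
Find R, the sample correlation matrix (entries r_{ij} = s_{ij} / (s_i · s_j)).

Step 1 — column means:
  mean(A) = (6 + 6 + 2 + 7 + 8 + 7) / 6 = 36/6 = 6
  mean(B) = (5 + 7 + 8 + 6 + 6 + 5) / 6 = 37/6 = 6.1667

Step 2 — sample variances and covariances s[i,j] = (1/(n-1)) · Σ_k (x_{k,i} - mean_i) · (x_{k,j} - mean_j), with n-1 = 5:
  s[A,A] = ((0)·(0) + (0)·(0) + (-4)·(-4) + (1)·(1) + (2)·(2) + (1)·(1)) / 5 = 22/5 = 4.4
  s[A,B] = ((0)·(-1.1667) + (0)·(0.8333) + (-4)·(1.8333) + (1)·(-0.1667) + (2)·(-0.1667) + (1)·(-1.1667)) / 5 = -9/5 = -1.8
  s[B,B] = ((-1.1667)·(-1.1667) + (0.8333)·(0.8333) + (1.8333)·(1.8333) + (-0.1667)·(-0.1667) + (-0.1667)·(-0.1667) + (-1.1667)·(-1.1667)) / 5 = 6.8333/5 = 1.3667
  Sample standard deviations s_i = √(s[i,i]):
  s(A) = √(4.4) = 2.0976
  s(B) = √(1.3667) = 1.169

Step 3 — r_{ij} = s_{ij} / (s_i · s_j):
  r[A,A] = 1 (diagonal).
  r[A,B] = -1.8 / (2.0976 · 1.169) = -1.8 / 2.4522 = -0.734
  r[B,B] = 1 (diagonal).

R is symmetric with unit diagonal. Assembling:

R = [[1, -0.734],
 [-0.734, 1]]


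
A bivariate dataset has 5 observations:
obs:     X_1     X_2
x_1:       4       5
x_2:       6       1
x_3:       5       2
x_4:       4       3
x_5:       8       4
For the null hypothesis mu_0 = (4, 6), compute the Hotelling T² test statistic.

Step 1 — sample mean vector:
  mean(X_1) = (4 + 6 + 5 + 4 + 8) / 5 = 27/5 = 5.4
  mean(X_2) = (5 + 1 + 2 + 3 + 4) / 5 = 15/5 = 3
  x̄ = (5.4, 3),  deviation x̄ - mu_0 = (5.4, 3) - (4, 6) = (1.4, -3).

Step 2 — sample covariance matrix, S[i,j] = (1/(n-1)) · Σ_k (x_{k,i} - mean_i) · (x_{k,j} - mean_j), divisor n-1 = 4:
  S[X_1,X_1] = ((-1.4)·(-1.4) + (0.6)·(0.6) + (-0.4)·(-0.4) + (-1.4)·(-1.4) + (2.6)·(2.6)) / 4 = 11.2/4 = 2.8
  S[X_1,X_2] = ((-1.4)·(2) + (0.6)·(-2) + (-0.4)·(-1) + (-1.4)·(0) + (2.6)·(1)) / 4 = -1/4 = -0.25
  S[X_2,X_2] = ((2)·(2) + (-2)·(-2) + (-1)·(-1) + (0)·(0) + (1)·(1)) / 4 = 10/4 = 2.5
  S = [[2.8, -0.25],
 [-0.25, 2.5]].

Step 3 — invert S. det(S) = 2.8·2.5 - (-0.25)² = 6.9375.
  S^{-1} = (1/det) · [[d, -b], [-b, a]] = [[0.3604, 0.036],
 [0.036, 0.4036]].

Step 4 — quadratic form (x̄ - mu_0)^T · S^{-1} · (x̄ - mu_0):
  S^{-1} · (x̄ - mu_0) = (0.3964, -1.1604),
  (x̄ - mu_0)^T · [...] = (1.4)·(0.3964) + (-3)·(-1.1604) = 4.036.

Step 5 — scale by n: T² = 5 · 4.036 = 20.1802.

T² ≈ 20.1802


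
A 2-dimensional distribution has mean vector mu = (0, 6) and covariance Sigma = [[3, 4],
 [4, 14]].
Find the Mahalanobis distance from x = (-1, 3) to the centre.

Step 1 — centre the observation: (x - mu) = (-1, -3).

Step 2 — invert Sigma. det(Sigma) = 3·14 - (4)² = 26.
  Sigma^{-1} = (1/det) · [[d, -b], [-b, a]] = [[0.5385, -0.1538],
 [-0.1538, 0.1154]].

Step 3 — form the quadratic (x - mu)^T · Sigma^{-1} · (x - mu):
  Sigma^{-1} · (x - mu) = (-0.0769, -0.1923).
  (x - mu)^T · [Sigma^{-1} · (x - mu)] = (-1)·(-0.0769) + (-3)·(-0.1923) = 0.6538.

Step 4 — take square root: d = √(0.6538) ≈ 0.8086.

d(x, mu) = √(0.6538) ≈ 0.8086


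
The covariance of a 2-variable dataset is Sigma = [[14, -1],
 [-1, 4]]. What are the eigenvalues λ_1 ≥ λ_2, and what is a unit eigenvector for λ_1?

Step 1 — characteristic polynomial of 2×2 Sigma:
  det(Sigma - λI) = λ² - trace · λ + det = 0.
  trace = 14 + 4 = 18, det = 14·4 - (-1)² = 55.
Step 2 — discriminant:
  Δ = trace² - 4·det = 324 - 220 = 104.
Step 3 — eigenvalues:
  λ = (trace ± √Δ)/2 = (18 ± 10.198)/2,
  λ_1 = 14.099,  λ_2 = 3.901.

Step 4 — unit eigenvector for λ_1: solve (Sigma - λ_1 I)v = 0. First row:
  (14 - 14.099)·v_x + (-1)·v_y = 0, i.e. (-0.099)·v_x + (-1)·v_y = 0,
  so v ∝ (b, λ_1 - a) = (-1, 0.099); multiply by -1 so the first entry is positive: u = (1, -0.099).
  ||u|| = √((1)² + (-0.099)²) = √(1.0098) ≈ 1.0049,
  v_1 = u/||u|| ≈ (0.9951, -0.0985) (||v_1|| = 1).

λ_1 = 14.099,  λ_2 = 3.901;  v_1 ≈ (0.9951, -0.0985)


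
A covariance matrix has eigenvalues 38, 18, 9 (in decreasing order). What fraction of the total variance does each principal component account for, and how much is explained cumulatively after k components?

Step 1 — total variance = trace(Sigma) = Σ λ_i = 38 + 18 + 9 = 65.

Step 2 — fraction explained by component i = λ_i / Σ λ:
  PC1: 38/65 = 0.5846
  PC2: 18/65 = 0.2769
  PC3: 9/65 = 0.1385

Step 3 — cumulative fraction after k components = (λ_1 + ... + λ_k) / Σ λ:
  k = 1: 38/65 = 0.5846
  k = 2: (38 + 18)/65 = 56/65 = 0.8615
  k = 3: (38 + 18 + 9)/65 = 65/65 = 1

Summary (fraction, with percent):

explained: PC1 0.5846 (58.46%), PC2 0.2769 (27.69%), PC3 0.1385 (13.85%);  cumulative: 0.5846, 0.8615, 1


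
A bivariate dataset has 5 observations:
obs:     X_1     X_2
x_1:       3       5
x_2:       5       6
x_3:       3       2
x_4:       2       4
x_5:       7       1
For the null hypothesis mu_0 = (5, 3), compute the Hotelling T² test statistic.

Step 1 — sample mean vector:
  mean(X_1) = (3 + 5 + 3 + 2 + 7) / 5 = 20/5 = 4
  mean(X_2) = (5 + 6 + 2 + 4 + 1) / 5 = 18/5 = 3.6
  x̄ = (4, 3.6),  deviation x̄ - mu_0 = (4, 3.6) - (5, 3) = (-1, 0.6).

Step 2 — sample covariance matrix, S[i,j] = (1/(n-1)) · Σ_k (x_{k,i} - mean_i) · (x_{k,j} - mean_j), divisor n-1 = 4:
  S[X_1,X_1] = ((-1)·(-1) + (1)·(1) + (-1)·(-1) + (-2)·(-2) + (3)·(3)) / 4 = 16/4 = 4
  S[X_1,X_2] = ((-1)·(1.4) + (1)·(2.4) + (-1)·(-1.6) + (-2)·(0.4) + (3)·(-2.6)) / 4 = -6/4 = -1.5
  S[X_2,X_2] = ((1.4)·(1.4) + (2.4)·(2.4) + (-1.6)·(-1.6) + (0.4)·(0.4) + (-2.6)·(-2.6)) / 4 = 17.2/4 = 4.3
  S = [[4, -1.5],
 [-1.5, 4.3]].

Step 3 — invert S. det(S) = 4·4.3 - (-1.5)² = 14.95.
  S^{-1} = (1/det) · [[d, -b], [-b, a]] = [[0.2876, 0.1003],
 [0.1003, 0.2676]].

Step 4 — quadratic form (x̄ - mu_0)^T · S^{-1} · (x̄ - mu_0):
  S^{-1} · (x̄ - mu_0) = (-0.2274, 0.0602),
  (x̄ - mu_0)^T · [...] = (-1)·(-0.2274) + (0.6)·(0.0602) = 0.2635.

Step 5 — scale by n: T² = 5 · 0.2635 = 1.3177.

T² ≈ 1.3177


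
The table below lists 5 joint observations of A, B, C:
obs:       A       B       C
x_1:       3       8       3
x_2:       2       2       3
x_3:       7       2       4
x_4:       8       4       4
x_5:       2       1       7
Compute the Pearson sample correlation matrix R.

Step 1 — column means:
  mean(A) = (3 + 2 + 7 + 8 + 2) / 5 = 22/5 = 4.4
  mean(B) = (8 + 2 + 2 + 4 + 1) / 5 = 17/5 = 3.4
  mean(C) = (3 + 3 + 4 + 4 + 7) / 5 = 21/5 = 4.2

Step 2 — sample variances and covariances s[i,j] = (1/(n-1)) · Σ_k (x_{k,i} - mean_i) · (x_{k,j} - mean_j), with n-1 = 4:
  s[A,A] = ((-1.4)·(-1.4) + (-2.4)·(-2.4) + (2.6)·(2.6) + (3.6)·(3.6) + (-2.4)·(-2.4)) / 4 = 33.2/4 = 8.3
  s[A,B] = ((-1.4)·(4.6) + (-2.4)·(-1.4) + (2.6)·(-1.4) + (3.6)·(0.6) + (-2.4)·(-2.4)) / 4 = 1.2/4 = 0.3
  s[A,C] = ((-1.4)·(-1.2) + (-2.4)·(-1.2) + (2.6)·(-0.2) + (3.6)·(-0.2) + (-2.4)·(2.8)) / 4 = -3.4/4 = -0.85
  s[B,B] = ((4.6)·(4.6) + (-1.4)·(-1.4) + (-1.4)·(-1.4) + (0.6)·(0.6) + (-2.4)·(-2.4)) / 4 = 31.2/4 = 7.8
  s[B,C] = ((4.6)·(-1.2) + (-1.4)·(-1.2) + (-1.4)·(-0.2) + (0.6)·(-0.2) + (-2.4)·(2.8)) / 4 = -10.4/4 = -2.6
  s[C,C] = ((-1.2)·(-1.2) + (-1.2)·(-1.2) + (-0.2)·(-0.2) + (-0.2)·(-0.2) + (2.8)·(2.8)) / 4 = 10.8/4 = 2.7
  Sample standard deviations s_i = √(s[i,i]):
  s(A) = √(8.3) = 2.881
  s(B) = √(7.8) = 2.7928
  s(C) = √(2.7) = 1.6432

Step 3 — r_{ij} = s_{ij} / (s_i · s_j):
  r[A,A] = 1 (diagonal).
  r[A,B] = 0.3 / (2.881 · 2.7928) = 0.3 / 8.0461 = 0.0373
  r[A,C] = -0.85 / (2.881 · 1.6432) = -0.85 / 4.7339 = -0.1796
  r[B,B] = 1 (diagonal).
  r[B,C] = -2.6 / (2.7928 · 1.6432) = -2.6 / 4.5891 = -0.5666
  r[C,C] = 1 (diagonal).

R is symmetric with unit diagonal. Assembling:

R = [[1, 0.0373, -0.1796],
 [0.0373, 1, -0.5666],
 [-0.1796, -0.5666, 1]]


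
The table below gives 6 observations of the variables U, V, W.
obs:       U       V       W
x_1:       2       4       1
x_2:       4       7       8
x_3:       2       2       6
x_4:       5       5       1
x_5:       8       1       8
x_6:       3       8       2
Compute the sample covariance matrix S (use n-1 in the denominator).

Step 1 — column means:
  mean(U) = (2 + 4 + 2 + 5 + 8 + 3) / 6 = 24/6 = 4
  mean(V) = (4 + 7 + 2 + 5 + 1 + 8) / 6 = 27/6 = 4.5
  mean(W) = (1 + 8 + 6 + 1 + 8 + 2) / 6 = 26/6 = 4.3333

Step 2 — sample covariance S[i,j] = (1/(n-1)) · Σ_k (x_{k,i} - mean_i) · (x_{k,j} - mean_j), with n-1 = 5.
  S[U,U] = ((-2)·(-2) + (0)·(0) + (-2)·(-2) + (1)·(1) + (4)·(4) + (-1)·(-1)) / 5 = 26/5 = 5.2
  S[U,V] = ((-2)·(-0.5) + (0)·(2.5) + (-2)·(-2.5) + (1)·(0.5) + (4)·(-3.5) + (-1)·(3.5)) / 5 = -11/5 = -2.2
  S[U,W] = ((-2)·(-3.3333) + (0)·(3.6667) + (-2)·(1.6667) + (1)·(-3.3333) + (4)·(3.6667) + (-1)·(-2.3333)) / 5 = 17/5 = 3.4
  S[V,V] = ((-0.5)·(-0.5) + (2.5)·(2.5) + (-2.5)·(-2.5) + (0.5)·(0.5) + (-3.5)·(-3.5) + (3.5)·(3.5)) / 5 = 37.5/5 = 7.5
  S[V,W] = ((-0.5)·(-3.3333) + (2.5)·(3.6667) + (-2.5)·(1.6667) + (0.5)·(-3.3333) + (-3.5)·(3.6667) + (3.5)·(-2.3333)) / 5 = -16/5 = -3.2
  S[W,W] = ((-3.3333)·(-3.3333) + (3.6667)·(3.6667) + (1.6667)·(1.6667) + (-3.3333)·(-3.3333) + (3.6667)·(3.6667) + (-2.3333)·(-2.3333)) / 5 = 57.3333/5 = 11.4667

S is symmetric (S[j,i] = S[i,j]). Assembling:

S = [[5.2, -2.2, 3.4],
 [-2.2, 7.5, -3.2],
 [3.4, -3.2, 11.4667]]


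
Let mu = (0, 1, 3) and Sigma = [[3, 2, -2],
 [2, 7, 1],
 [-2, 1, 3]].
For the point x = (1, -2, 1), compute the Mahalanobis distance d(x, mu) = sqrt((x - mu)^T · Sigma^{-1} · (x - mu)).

Step 1 — centre the observation: (x - mu) = (1, -3, -2).

Step 2 — invert Sigma (cofactor / det for 3×3, or solve directly):
  Sigma^{-1} = [[1.6667, -0.6667, 1.3333],
 [-0.6667, 0.4167, -0.5833],
 [1.3333, -0.5833, 1.4167]].

Step 3 — form the quadratic (x - mu)^T · Sigma^{-1} · (x - mu):
  Sigma^{-1} · (x - mu) = (1, -0.75, 0.25).
  (x - mu)^T · [Sigma^{-1} · (x - mu)] = (1)·(1) + (-3)·(-0.75) + (-2)·(0.25) = 2.75.

Step 4 — take square root: d = √(2.75) ≈ 1.6583.

d(x, mu) = √(2.75) ≈ 1.6583


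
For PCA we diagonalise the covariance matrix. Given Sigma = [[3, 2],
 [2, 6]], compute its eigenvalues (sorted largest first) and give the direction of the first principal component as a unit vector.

Step 1 — characteristic polynomial of 2×2 Sigma:
  det(Sigma - λI) = λ² - trace · λ + det = 0.
  trace = 3 + 6 = 9, det = 3·6 - (2)² = 14.
Step 2 — discriminant:
  Δ = trace² - 4·det = 81 - 56 = 25.
Step 3 — eigenvalues:
  λ = (trace ± √Δ)/2 = (9 ± 5)/2,
  λ_1 = 7,  λ_2 = 2.

Step 4 — unit eigenvector for λ_1: solve (Sigma - λ_1 I)v = 0. First row:
  (3 - 7)·v_x + (2)·v_y = 0, i.e. (-4)·v_x + (2)·v_y = 0,
  so v ∝ (b, λ_1 - a) = (2, 4) = u.
  ||u|| = √((2)² + (4)²) = √(20) ≈ 4.4721,
  v_1 = u/||u|| ≈ (0.4472, 0.8944) (||v_1|| = 1).

λ_1 = 7,  λ_2 = 2;  v_1 ≈ (0.4472, 0.8944)


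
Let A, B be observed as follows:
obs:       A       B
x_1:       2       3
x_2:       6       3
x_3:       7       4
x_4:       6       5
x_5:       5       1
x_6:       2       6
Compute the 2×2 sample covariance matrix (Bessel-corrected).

Step 1 — column means:
  mean(A) = (2 + 6 + 7 + 6 + 5 + 2) / 6 = 28/6 = 4.6667
  mean(B) = (3 + 3 + 4 + 5 + 1 + 6) / 6 = 22/6 = 3.6667

Step 2 — sample covariance S[i,j] = (1/(n-1)) · Σ_k (x_{k,i} - mean_i) · (x_{k,j} - mean_j), with n-1 = 5.
  S[A,A] = ((-2.6667)·(-2.6667) + (1.3333)·(1.3333) + (2.3333)·(2.3333) + (1.3333)·(1.3333) + (0.3333)·(0.3333) + (-2.6667)·(-2.6667)) / 5 = 23.3333/5 = 4.6667
  S[A,B] = ((-2.6667)·(-0.6667) + (1.3333)·(-0.6667) + (2.3333)·(0.3333) + (1.3333)·(1.3333) + (0.3333)·(-2.6667) + (-2.6667)·(2.3333)) / 5 = -3.6667/5 = -0.7333
  S[B,B] = ((-0.6667)·(-0.6667) + (-0.6667)·(-0.6667) + (0.3333)·(0.3333) + (1.3333)·(1.3333) + (-2.6667)·(-2.6667) + (2.3333)·(2.3333)) / 5 = 15.3333/5 = 3.0667

S is symmetric (S[j,i] = S[i,j]). Assembling:

S = [[4.6667, -0.7333],
 [-0.7333, 3.0667]]


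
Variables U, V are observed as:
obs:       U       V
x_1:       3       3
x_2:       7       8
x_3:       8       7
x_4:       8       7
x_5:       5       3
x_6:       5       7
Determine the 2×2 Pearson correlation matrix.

Step 1 — column means:
  mean(U) = (3 + 7 + 8 + 8 + 5 + 5) / 6 = 36/6 = 6
  mean(V) = (3 + 8 + 7 + 7 + 3 + 7) / 6 = 35/6 = 5.8333

Step 2 — sample variances and covariances s[i,j] = (1/(n-1)) · Σ_k (x_{k,i} - mean_i) · (x_{k,j} - mean_j), with n-1 = 5:
  s[U,U] = ((-3)·(-3) + (1)·(1) + (2)·(2) + (2)·(2) + (-1)·(-1) + (-1)·(-1)) / 5 = 20/5 = 4
  s[U,V] = ((-3)·(-2.8333) + (1)·(2.1667) + (2)·(1.1667) + (2)·(1.1667) + (-1)·(-2.8333) + (-1)·(1.1667)) / 5 = 17/5 = 3.4
  s[V,V] = ((-2.8333)·(-2.8333) + (2.1667)·(2.1667) + (1.1667)·(1.1667) + (1.1667)·(1.1667) + (-2.8333)·(-2.8333) + (1.1667)·(1.1667)) / 5 = 24.8333/5 = 4.9667
  Sample standard deviations s_i = √(s[i,i]):
  s(U) = √(4) = 2
  s(V) = √(4.9667) = 2.2286

Step 3 — r_{ij} = s_{ij} / (s_i · s_j):
  r[U,U] = 1 (diagonal).
  r[U,V] = 3.4 / (2 · 2.2286) = 3.4 / 4.4572 = 0.7628
  r[V,V] = 1 (diagonal).

R is symmetric with unit diagonal. Assembling:

R = [[1, 0.7628],
 [0.7628, 1]]


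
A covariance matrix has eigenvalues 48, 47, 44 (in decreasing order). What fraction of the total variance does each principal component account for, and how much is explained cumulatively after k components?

Step 1 — total variance = trace(Sigma) = Σ λ_i = 48 + 47 + 44 = 139.

Step 2 — fraction explained by component i = λ_i / Σ λ:
  PC1: 48/139 = 0.3453
  PC2: 47/139 = 0.3381
  PC3: 44/139 = 0.3165

Step 3 — cumulative fraction after k components = (λ_1 + ... + λ_k) / Σ λ:
  k = 1: 48/139 = 0.3453
  k = 2: (48 + 47)/139 = 95/139 = 0.6835
  k = 3: (48 + 47 + 44)/139 = 139/139 = 1

Summary (fraction, with percent):

explained: PC1 0.3453 (34.53%), PC2 0.3381 (33.81%), PC3 0.3165 (31.65%);  cumulative: 0.3453, 0.6835, 1


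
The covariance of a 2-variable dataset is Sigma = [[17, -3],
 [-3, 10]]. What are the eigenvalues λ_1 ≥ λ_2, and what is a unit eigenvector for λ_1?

Step 1 — characteristic polynomial of 2×2 Sigma:
  det(Sigma - λI) = λ² - trace · λ + det = 0.
  trace = 17 + 10 = 27, det = 17·10 - (-3)² = 161.
Step 2 — discriminant:
  Δ = trace² - 4·det = 729 - 644 = 85.
Step 3 — eigenvalues:
  λ = (trace ± √Δ)/2 = (27 ± 9.2195)/2,
  λ_1 = 18.1098,  λ_2 = 8.8902.

Step 4 — unit eigenvector for λ_1: solve (Sigma - λ_1 I)v = 0. First row:
  (17 - 18.1098)·v_x + (-3)·v_y = 0, i.e. (-1.1098)·v_x + (-3)·v_y = 0,
  so v ∝ (b, λ_1 - a) = (-3, 1.1098); multiply by -1 so the first entry is positive: u = (3, -1.1098).
  ||u|| = √((3)² + (-1.1098)²) = √(10.2316) ≈ 3.1987,
  v_1 = u/||u|| ≈ (0.9379, -0.3469) (||v_1|| = 1).

λ_1 = 18.1098,  λ_2 = 8.8902;  v_1 ≈ (0.9379, -0.3469)


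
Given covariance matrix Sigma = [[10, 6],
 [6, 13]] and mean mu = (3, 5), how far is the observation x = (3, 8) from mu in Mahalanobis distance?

Step 1 — centre the observation: (x - mu) = (0, 3).

Step 2 — invert Sigma. det(Sigma) = 10·13 - (6)² = 94.
  Sigma^{-1} = (1/det) · [[d, -b], [-b, a]] = [[0.1383, -0.0638],
 [-0.0638, 0.1064]].

Step 3 — form the quadratic (x - mu)^T · Sigma^{-1} · (x - mu):
  Sigma^{-1} · (x - mu) = (-0.1915, 0.3191).
  (x - mu)^T · [Sigma^{-1} · (x - mu)] = (0)·(-0.1915) + (3)·(0.3191) = 0.9574.

Step 4 — take square root: d = √(0.9574) ≈ 0.9785.

d(x, mu) = √(0.9574) ≈ 0.9785
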